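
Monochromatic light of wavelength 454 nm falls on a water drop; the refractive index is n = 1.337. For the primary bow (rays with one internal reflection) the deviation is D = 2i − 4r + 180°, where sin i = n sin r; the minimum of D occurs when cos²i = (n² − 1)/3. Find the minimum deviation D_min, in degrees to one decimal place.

138.5°

cos²i = (1.78757 − 1)/3 = 0.26252; i = arccos(0.51237) = 59.178°.
sin r = sin 59.178°/1.337 = 0.64231; r = 39.964°.
D_min = 2·59.178° − 4·39.964° + 180° = 138.500°.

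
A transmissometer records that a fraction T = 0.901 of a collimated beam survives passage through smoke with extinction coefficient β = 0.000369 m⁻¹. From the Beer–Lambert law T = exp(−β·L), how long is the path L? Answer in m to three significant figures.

283 m

Beer–Lambert: T = exp(−βL) ⇒ L = −ln(T)/β = −ln(0.901)/0.000369 = 0.1043/0.000369 = 282.5 m.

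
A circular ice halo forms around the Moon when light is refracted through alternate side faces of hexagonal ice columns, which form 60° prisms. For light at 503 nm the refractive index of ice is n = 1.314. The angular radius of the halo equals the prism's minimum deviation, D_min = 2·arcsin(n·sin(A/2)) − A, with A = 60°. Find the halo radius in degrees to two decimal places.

n·sin(A/2) = 1.314 × sin 30° = 1.314 × 0.5000 = 0.6570.
D_min = 2·arcsin(0.6570) − 60° = 2 × 41.071° − 60° = 22.143°.

22.14°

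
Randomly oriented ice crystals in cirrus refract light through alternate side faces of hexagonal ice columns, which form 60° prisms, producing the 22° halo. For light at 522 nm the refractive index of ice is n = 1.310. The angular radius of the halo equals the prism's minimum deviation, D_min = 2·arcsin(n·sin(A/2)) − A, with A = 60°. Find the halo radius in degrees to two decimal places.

21.84°

n·sin(A/2) = 1.310 × sin 30° = 1.310 × 0.5000 = 0.6550.
D_min = 2·arcsin(0.6550) − 60° = 2 × 40.920° − 60° = 21.839°.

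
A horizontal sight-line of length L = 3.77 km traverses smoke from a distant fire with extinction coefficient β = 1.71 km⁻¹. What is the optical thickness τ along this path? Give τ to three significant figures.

τ = β·L = 1.71 × 3.77 = 6.4467.

6.45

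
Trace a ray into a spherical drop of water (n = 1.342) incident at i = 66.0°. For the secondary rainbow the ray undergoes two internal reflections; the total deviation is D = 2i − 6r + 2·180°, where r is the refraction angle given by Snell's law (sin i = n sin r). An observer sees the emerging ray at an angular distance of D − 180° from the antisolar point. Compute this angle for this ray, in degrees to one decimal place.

54.6°

sin r = sin 66.0° / 1.342 = 0.9135/1.342 = 0.6807; r = 42.90°.
D = 2·66.0° − 6·42.90° + 2·180° = 132.00° − 257.41° + 360° = 234.59°.
Angle from antisolar point = D − 180° = 54.59°.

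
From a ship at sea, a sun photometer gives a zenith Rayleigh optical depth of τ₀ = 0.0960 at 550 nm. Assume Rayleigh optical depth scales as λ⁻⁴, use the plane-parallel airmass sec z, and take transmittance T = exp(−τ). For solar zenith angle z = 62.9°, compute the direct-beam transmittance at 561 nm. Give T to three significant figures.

0.823

sec 62.9° = 2.1952.
τ = 0.0960 × (550/561)⁴ × 2.1952 = 0.0960 × 0.9238 × 2.1952 = 0.1947.
T = exp(−0.1947) = 0.8231.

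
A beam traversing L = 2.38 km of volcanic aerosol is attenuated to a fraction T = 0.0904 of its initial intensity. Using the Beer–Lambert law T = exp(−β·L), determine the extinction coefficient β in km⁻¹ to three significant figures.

Beer–Lambert: T = exp(−βL) ⇒ β = −ln(T)/L = −ln(0.0904)/2.38 = 2.4035/2.38 = 1.01 km⁻¹.

1.01 km⁻¹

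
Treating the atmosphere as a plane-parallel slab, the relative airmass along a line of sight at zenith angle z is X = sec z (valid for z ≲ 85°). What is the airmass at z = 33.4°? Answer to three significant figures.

1.20

X = sec z = 1/cos 33.4° = 1/0.8348 = 1.1978.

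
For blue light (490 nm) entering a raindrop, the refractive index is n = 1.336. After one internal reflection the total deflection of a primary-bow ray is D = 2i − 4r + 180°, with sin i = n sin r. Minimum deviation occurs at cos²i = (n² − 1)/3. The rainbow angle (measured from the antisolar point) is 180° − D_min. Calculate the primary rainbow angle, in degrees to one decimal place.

cos²i = (1.78490 − 1)/3 = 0.26163; i = arccos(0.51150) = 59.236°.
sin r = sin 59.236°/1.336 = 0.64318; r = 40.029°.
D_min = 2·59.236° − 4·40.029° + 180° = 138.356°.
Rainbow angle = 180° − D_min = 41.644°.

41.6°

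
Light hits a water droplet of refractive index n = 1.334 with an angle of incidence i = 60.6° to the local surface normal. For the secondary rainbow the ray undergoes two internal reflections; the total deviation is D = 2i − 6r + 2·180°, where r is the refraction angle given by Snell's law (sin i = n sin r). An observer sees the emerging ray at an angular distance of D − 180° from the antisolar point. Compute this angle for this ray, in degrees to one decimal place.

56.6°

sin r = sin 60.6° / 1.334 = 0.8712/1.334 = 0.6531; r = 40.77°.
D = 2·60.6° − 6·40.77° + 2·180° = 121.20° − 244.65° + 360° = 236.55°.
Angle from antisolar point = D − 180° = 56.55°.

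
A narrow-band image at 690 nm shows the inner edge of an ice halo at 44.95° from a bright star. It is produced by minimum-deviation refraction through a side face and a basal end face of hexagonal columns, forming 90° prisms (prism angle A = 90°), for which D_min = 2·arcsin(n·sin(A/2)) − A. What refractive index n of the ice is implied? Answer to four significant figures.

1.306

Rearranging: n = sin((D_min + A)/2) / sin(A/2).
(D_min + A)/2 = (44.95° + 90°)/2 = 67.475°.
n = sin 67.475° / sin 45° = 0.9237 / 0.7071 = 1.3063.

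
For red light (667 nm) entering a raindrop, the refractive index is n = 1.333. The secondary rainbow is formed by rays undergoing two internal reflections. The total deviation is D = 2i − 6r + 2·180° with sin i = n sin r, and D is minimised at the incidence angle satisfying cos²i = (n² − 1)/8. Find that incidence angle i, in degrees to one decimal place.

cos²i = (1.333² − 1)/8 = (1.77689 − 1)/8 = 0.09711.
cos i = 0.31163, so i = 71.843°.

71.8°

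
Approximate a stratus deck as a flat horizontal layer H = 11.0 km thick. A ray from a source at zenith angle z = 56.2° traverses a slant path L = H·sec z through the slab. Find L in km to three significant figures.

sec z = 1/cos 56.2° = 1.7976.
L = 11.0 × 1.7976 = 19.774 km.

19.8 km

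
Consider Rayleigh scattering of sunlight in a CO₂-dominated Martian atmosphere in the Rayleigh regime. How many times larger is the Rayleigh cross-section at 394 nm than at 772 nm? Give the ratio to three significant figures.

Rayleigh scattering ∝ λ⁻⁴, so the ratio of coefficients is the inverse fourth power of the wavelength ratio.
σ(394)/σ(772) = (772/394)⁴ = (1.9594)⁴ = 14.74.

14.7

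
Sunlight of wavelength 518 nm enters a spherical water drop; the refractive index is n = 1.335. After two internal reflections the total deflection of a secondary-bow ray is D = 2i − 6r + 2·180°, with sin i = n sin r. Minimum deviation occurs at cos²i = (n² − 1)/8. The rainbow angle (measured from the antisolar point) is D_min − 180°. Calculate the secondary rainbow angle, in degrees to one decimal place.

cos²i = (1.78222 − 1)/8 = 0.09778; i = arccos(0.31269) = 71.778°.
sin r = sin 71.778°/1.335 = 0.71150; r = 45.357°.
D_min = 2·71.778° − 6·45.357° + 360° = 231.414°.
Rainbow angle = D_min − 180° = 51.414°.

51.4°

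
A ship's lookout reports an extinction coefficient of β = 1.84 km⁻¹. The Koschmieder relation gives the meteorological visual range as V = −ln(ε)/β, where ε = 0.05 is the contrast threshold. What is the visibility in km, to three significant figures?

V = −ln(0.05) / 1.84 = 2.996 / 1.84 = 1.6281 km.

1.63 km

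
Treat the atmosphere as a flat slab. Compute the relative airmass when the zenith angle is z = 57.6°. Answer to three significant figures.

1.87

X = sec z = 1/cos 57.6° = 1/0.5358 = 1.8663.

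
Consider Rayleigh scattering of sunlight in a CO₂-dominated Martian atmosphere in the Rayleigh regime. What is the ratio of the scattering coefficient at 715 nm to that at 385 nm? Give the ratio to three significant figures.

0.0841

Rayleigh scattering ∝ λ⁻⁴, so the ratio of coefficients is the inverse fourth power of the wavelength ratio.
σ(715)/σ(385) = (385/715)⁴ = (0.5385)⁴ = 0.08407.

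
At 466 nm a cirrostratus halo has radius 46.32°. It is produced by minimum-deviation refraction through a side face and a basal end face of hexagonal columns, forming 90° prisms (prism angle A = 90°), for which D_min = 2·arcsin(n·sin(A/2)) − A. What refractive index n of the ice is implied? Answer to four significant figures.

1.313

Rearranging: n = sin((D_min + A)/2) / sin(A/2).
(D_min + A)/2 = (46.32° + 90°)/2 = 68.160°.
n = sin 68.160° / sin 45° = 0.9282 / 0.7071 = 1.3127.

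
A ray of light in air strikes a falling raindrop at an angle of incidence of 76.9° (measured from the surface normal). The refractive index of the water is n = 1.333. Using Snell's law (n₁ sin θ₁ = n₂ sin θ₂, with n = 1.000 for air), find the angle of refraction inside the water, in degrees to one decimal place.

46.9°

Snell: sin θ_r = sin θ_i / n = sin 76.9° / 1.333 = 0.9740 / 1.333 = 0.7307.
θ_r = arcsin(0.7307) = 46.94°.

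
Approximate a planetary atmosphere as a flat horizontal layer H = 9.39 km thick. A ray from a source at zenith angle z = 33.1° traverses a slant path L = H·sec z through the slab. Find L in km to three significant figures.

11.2 km

sec z = 1/cos 33.1° = 1.1937.
L = 9.39 × 1.1937 = 11.209 km.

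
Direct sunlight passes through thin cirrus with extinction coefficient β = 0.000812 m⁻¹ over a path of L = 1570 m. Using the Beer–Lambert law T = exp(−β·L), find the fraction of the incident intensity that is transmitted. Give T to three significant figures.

τ = β·L = 0.000812 × 1570 = 1.2748.
T = exp(−1.2748) = 0.2795.

0.279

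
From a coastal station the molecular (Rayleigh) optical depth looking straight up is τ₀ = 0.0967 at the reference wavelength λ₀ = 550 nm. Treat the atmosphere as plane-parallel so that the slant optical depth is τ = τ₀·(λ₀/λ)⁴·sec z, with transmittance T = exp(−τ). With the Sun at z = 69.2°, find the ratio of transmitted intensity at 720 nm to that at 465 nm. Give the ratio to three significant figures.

1.55

Airmass: sec 69.2° = 2.8161.
τ(720 nm) = 0.0967 × (550/720)⁴ × 2.8161 = 0.0967 × 0.3405 × 2.8161 = 0.0927.
τ(465 nm) = 0.0967 × (550/465)⁴ × 2.8161 = 0.0967 × 1.9572 × 2.8161 = 0.5330.
T(720)/T(465) = exp(τ_B − τ_A) = exp(0.4403) = 1.5531.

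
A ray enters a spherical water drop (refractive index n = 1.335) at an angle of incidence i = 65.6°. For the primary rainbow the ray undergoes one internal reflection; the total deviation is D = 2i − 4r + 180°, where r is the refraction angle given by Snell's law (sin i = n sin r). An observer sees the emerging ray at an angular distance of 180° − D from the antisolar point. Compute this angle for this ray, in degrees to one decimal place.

sin r = sin 65.6° / 1.335 = 0.9107/1.335 = 0.6822; r = 43.01°.
D = 2·65.6° − 4·43.01° + 180° = 131.20° − 172.05° + 180° = 139.15°.
Angle from antisolar point = 180° − D = 40.85°.

40.9°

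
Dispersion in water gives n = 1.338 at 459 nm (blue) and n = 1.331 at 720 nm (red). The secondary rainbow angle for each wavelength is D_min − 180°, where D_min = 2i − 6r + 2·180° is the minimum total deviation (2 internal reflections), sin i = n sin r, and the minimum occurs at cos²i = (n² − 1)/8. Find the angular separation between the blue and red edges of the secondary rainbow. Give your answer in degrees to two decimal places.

At 459 nm (n = 1.338): cos²i = 0.09878 → i = 71.682°, r = 45.195°, D_min = 232.193°, rainbow angle = 52.193°.
At 720 nm (n = 1.331): cos²i = 0.09645 → i = 71.907°, r = 45.575°, D_min = 230.365°, rainbow angle = 50.365°.
Angular width = |52.193° − 50.365°| = 1.828°.

1.83°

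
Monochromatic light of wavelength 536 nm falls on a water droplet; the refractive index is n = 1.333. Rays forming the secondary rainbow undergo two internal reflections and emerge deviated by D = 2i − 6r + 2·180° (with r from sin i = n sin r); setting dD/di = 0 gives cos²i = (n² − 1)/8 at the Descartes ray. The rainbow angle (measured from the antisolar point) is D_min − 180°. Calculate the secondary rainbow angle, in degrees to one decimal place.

50.9°

cos²i = (1.77689 − 1)/8 = 0.09711; i = arccos(0.31163) = 71.843°.
sin r = sin 71.843°/1.333 = 0.71283; r = 45.466°.
D_min = 2·71.843° − 6·45.466° + 360° = 230.891°.
Rainbow angle = D_min − 180° = 50.891°.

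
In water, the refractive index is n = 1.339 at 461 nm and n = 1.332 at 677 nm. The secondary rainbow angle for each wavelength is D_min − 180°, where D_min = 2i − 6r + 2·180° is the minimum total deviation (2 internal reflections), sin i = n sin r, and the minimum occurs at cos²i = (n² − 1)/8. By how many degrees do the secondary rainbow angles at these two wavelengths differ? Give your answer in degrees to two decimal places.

At 461 nm (n = 1.339): cos²i = 0.09912 → i = 71.650°, r = 45.141°, D_min = 232.451°, rainbow angle = 52.451°.
At 677 nm (n = 1.332): cos²i = 0.09678 → i = 71.875°, r = 45.520°, D_min = 230.628°, rainbow angle = 50.628°.
Angular width = |52.451° − 50.628°| = 1.823°.

1.82°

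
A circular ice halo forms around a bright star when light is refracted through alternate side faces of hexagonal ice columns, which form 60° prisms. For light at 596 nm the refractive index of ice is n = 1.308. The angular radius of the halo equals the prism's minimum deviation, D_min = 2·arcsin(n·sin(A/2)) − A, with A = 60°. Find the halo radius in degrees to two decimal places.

21.69°

n·sin(A/2) = 1.308 × sin 30° = 1.308 × 0.5000 = 0.6540.
D_min = 2·arcsin(0.6540) − 60° = 2 × 40.844° − 60° = 21.688°.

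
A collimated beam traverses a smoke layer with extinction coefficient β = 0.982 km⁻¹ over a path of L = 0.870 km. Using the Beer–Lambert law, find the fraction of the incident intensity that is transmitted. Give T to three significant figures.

τ = β·L = 0.982 × 0.870 = 0.8543.
T = exp(−0.8543) = 0.4256.

0.426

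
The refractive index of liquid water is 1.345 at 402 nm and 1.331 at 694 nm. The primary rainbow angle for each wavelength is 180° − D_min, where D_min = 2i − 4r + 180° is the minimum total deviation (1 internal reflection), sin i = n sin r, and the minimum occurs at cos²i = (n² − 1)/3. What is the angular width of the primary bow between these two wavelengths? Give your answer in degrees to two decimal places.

At 402 nm (n = 1.345): cos²i = 0.26967 → i = 58.715°, r = 39.448°, D_min = 139.635°, rainbow angle = 40.365°.
At 694 nm (n = 1.331): cos²i = 0.25719 → i = 59.527°, r = 40.356°, D_min = 137.630°, rainbow angle = 42.370°.
Angular width = |40.365° − 42.370°| = 2.005°.

2.01°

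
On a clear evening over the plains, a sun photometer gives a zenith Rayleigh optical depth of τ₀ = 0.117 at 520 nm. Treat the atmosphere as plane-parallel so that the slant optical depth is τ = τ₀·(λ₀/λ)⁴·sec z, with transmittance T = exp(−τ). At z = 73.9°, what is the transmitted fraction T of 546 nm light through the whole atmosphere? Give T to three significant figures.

0.707

sec 73.9° = 3.6060.
τ = 0.117 × (520/546)⁴ × 3.6060 = 0.117 × 0.8227 × 3.6060 = 0.3471.
T = exp(−0.3471) = 0.7067.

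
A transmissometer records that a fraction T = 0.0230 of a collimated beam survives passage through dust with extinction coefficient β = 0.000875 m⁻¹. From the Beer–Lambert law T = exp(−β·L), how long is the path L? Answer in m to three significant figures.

4310 m

Beer–Lambert: T = exp(−βL) ⇒ L = −ln(T)/β = −ln(0.0230)/0.000875 = 3.7723/0.000875 = 4311 m.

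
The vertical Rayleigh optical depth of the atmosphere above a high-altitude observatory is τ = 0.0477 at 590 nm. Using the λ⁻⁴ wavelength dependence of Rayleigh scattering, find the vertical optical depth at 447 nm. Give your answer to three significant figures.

τ(447 nm) = τ(590 nm) × (590/447)⁴ = 0.0477 × (1.3199)⁴ = 0.0477 × 3.0351 = 0.1448.

0.145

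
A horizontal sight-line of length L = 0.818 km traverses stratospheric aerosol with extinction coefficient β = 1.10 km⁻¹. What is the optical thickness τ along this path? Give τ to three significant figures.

0.900

τ = β·L = 1.10 × 0.818 = 0.8998.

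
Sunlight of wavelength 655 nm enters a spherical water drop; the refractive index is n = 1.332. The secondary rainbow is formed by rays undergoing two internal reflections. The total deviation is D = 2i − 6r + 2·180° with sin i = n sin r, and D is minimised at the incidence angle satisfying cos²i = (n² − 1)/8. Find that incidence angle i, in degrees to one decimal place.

cos²i = (1.332² − 1)/8 = (1.77422 − 1)/8 = 0.09678.
cos i = 0.31109, so i = 71.875°.

71.9°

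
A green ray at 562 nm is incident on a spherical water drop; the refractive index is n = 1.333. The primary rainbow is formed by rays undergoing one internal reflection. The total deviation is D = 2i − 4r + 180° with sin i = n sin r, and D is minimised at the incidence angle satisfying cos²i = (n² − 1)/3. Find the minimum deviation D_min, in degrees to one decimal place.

cos²i = (1.77689 − 1)/3 = 0.25896; i = arccos(0.50888) = 59.410°.
sin r = sin 59.410°/1.333 = 0.64579; r = 40.225°.
D_min = 2·59.410° − 4·40.225° + 180° = 137.922°.

137.9°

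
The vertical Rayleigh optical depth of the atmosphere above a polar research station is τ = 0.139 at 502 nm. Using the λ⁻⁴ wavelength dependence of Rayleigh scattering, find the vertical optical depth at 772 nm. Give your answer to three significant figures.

0.0249

τ(772 nm) = τ(502 nm) × (502/772)⁴ = 0.139 × (0.6503)⁴ = 0.139 × 0.1788 = 0.0249.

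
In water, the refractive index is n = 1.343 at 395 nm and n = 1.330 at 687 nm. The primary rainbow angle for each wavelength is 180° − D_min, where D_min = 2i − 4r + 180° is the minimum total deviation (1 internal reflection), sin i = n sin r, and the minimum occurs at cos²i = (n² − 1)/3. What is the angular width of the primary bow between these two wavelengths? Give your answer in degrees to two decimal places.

At 395 nm (n = 1.343): cos²i = 0.26788 → i = 58.830°, r = 39.577°, D_min = 139.354°, rainbow angle = 40.646°.
At 687 nm (n = 1.330): cos²i = 0.25630 → i = 59.585°, r = 40.422°, D_min = 137.484°, rainbow angle = 42.516°.
Angular width = |40.646° − 42.516°| = 1.871°.

1.87°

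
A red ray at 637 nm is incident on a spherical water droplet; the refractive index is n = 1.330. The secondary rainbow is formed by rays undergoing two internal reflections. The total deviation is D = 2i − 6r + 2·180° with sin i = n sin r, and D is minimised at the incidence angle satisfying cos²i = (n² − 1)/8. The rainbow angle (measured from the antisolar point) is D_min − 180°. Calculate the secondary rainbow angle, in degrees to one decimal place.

cos²i = (1.76890 − 1)/8 = 0.09611; i = arccos(0.31002) = 71.940°.
sin r = sin 71.940°/1.330 = 0.71483; r = 45.630°.
D_min = 2·71.940° − 6·45.630° + 360° = 230.101°.
Rainbow angle = D_min − 180° = 50.101°.

50.1°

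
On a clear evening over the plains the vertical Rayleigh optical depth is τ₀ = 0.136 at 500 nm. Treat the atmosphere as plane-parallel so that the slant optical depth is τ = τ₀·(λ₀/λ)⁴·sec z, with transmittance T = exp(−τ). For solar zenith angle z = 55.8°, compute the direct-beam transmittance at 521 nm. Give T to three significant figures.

0.814

sec 55.8° = 1.7791.
τ = 0.136 × (500/521)⁴ × 1.7791 = 0.136 × 0.8483 × 1.7791 = 0.2052.
T = exp(−0.2052) = 0.8144.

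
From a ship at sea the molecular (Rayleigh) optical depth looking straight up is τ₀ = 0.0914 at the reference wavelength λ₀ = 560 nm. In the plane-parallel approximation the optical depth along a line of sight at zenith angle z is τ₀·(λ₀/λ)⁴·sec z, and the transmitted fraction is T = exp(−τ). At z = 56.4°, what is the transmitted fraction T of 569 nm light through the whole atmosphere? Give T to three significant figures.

0.856

sec 56.4° = 1.8070.
τ = 0.0914 × (560/569)⁴ × 1.8070 = 0.0914 × 0.9382 × 1.8070 = 0.1550.
T = exp(−0.1550) = 0.8565.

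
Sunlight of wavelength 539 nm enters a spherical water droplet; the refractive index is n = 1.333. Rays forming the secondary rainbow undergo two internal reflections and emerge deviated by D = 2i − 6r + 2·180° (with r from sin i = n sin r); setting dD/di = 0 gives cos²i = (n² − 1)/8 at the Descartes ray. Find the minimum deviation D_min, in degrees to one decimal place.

230.9°

cos²i = (1.77689 − 1)/8 = 0.09711; i = arccos(0.31163) = 71.843°.
sin r = sin 71.843°/1.333 = 0.71283; r = 45.466°.
D_min = 2·71.843° − 6·45.466° + 360° = 230.891°.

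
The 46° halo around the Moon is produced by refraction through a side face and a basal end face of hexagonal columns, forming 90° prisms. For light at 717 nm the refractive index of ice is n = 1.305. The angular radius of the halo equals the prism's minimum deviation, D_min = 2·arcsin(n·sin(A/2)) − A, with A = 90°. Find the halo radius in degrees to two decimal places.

n·sin(A/2) = 1.305 × sin 45° = 1.305 × 0.7071 = 0.9228.
D_min = 2·arcsin(0.9228) − 90° = 2 × 67.335° − 90° = 44.670°.

44.67°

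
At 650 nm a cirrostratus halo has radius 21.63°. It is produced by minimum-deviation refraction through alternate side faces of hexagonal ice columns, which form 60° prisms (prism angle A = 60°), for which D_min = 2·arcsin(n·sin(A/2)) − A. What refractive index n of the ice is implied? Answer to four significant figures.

1.307

Rearranging: n = sin((D_min + A)/2) / sin(A/2).
(D_min + A)/2 = (21.63° + 60°)/2 = 40.815°.
n = sin 40.815° / sin 30° = 0.6536 / 0.5000 = 1.3072.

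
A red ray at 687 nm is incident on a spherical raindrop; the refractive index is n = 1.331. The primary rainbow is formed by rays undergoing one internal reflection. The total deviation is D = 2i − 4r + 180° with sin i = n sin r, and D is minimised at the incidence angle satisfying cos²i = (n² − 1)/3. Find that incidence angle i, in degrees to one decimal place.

59.5°

cos²i = (1.331² − 1)/3 = (1.77156 − 1)/3 = 0.25719.
cos i = 0.50714, so i = 59.527°.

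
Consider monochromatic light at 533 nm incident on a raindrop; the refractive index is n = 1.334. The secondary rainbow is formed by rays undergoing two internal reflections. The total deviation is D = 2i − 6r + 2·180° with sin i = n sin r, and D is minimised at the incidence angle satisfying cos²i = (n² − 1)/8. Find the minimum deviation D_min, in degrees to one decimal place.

cos²i = (1.77956 − 1)/8 = 0.09744; i = arccos(0.31216) = 71.810°.
sin r = sin 71.810°/1.334 = 0.71217; r = 45.411°.
D_min = 2·71.810° − 6·45.411° + 360° = 231.153°.

231.2°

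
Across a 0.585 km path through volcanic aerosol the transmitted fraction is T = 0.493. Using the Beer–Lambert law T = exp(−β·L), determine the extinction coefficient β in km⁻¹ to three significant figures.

1.21 km⁻¹

Beer–Lambert: T = exp(−βL) ⇒ β = −ln(T)/L = −ln(0.493)/0.585 = 0.7072/0.585 = 1.209 km⁻¹.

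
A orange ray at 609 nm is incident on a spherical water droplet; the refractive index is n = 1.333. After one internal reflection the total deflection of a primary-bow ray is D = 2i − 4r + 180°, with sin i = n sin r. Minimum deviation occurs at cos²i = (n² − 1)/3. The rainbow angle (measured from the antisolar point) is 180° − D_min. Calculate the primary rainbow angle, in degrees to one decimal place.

cos²i = (1.77689 − 1)/3 = 0.25896; i = arccos(0.50888) = 59.410°.
sin r = sin 59.410°/1.333 = 0.64579; r = 40.225°.
D_min = 2·59.410° − 4·40.225° + 180° = 137.922°.
Rainbow angle = 180° − D_min = 42.078°.

42.1°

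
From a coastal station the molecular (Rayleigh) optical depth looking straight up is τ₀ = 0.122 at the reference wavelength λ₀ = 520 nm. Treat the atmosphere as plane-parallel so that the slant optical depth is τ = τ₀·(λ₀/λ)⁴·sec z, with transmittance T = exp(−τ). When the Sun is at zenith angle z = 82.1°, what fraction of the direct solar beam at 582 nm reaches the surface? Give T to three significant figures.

sec 82.1° = 7.2757.
τ = 0.122 × (520/582)⁴ × 7.2757 = 0.122 × 0.6373 × 7.2757 = 0.5657.
T = exp(−0.5657) = 0.5680.

0.568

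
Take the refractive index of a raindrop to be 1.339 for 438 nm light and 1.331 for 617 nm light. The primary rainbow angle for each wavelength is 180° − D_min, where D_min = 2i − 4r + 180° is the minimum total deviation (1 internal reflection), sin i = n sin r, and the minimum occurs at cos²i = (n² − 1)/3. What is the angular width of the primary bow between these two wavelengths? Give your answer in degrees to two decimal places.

1.16°

At 438 nm (n = 1.339): cos²i = 0.26431 → i = 59.062°, r = 39.834°, D_min = 138.786°, rainbow angle = 41.214°.
At 617 nm (n = 1.331): cos²i = 0.25719 → i = 59.527°, r = 40.356°, D_min = 137.630°, rainbow angle = 42.370°.
Angular width = |41.214° − 42.370°| = 1.156°.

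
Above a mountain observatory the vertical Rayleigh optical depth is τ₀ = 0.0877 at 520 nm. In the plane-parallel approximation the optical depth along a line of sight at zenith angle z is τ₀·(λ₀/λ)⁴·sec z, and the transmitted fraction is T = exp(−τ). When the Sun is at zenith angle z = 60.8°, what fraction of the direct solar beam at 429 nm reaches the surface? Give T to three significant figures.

0.678

sec 60.8° = 2.0498.
τ = 0.0877 × (520/429)⁴ × 2.0498 = 0.0877 × 2.1587 × 2.0498 = 0.3881.
T = exp(−0.3881) = 0.6784.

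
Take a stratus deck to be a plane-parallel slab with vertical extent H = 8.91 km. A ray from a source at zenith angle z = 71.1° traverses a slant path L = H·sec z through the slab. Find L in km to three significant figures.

27.5 km

sec z = 1/cos 71.1° = 3.0872.
L = 8.91 × 3.0872 = 27.507 km.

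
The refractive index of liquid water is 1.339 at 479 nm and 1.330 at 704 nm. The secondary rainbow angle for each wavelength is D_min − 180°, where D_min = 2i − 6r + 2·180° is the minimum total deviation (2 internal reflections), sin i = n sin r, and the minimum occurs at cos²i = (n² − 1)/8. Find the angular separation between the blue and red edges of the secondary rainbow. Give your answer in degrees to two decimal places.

At 479 nm (n = 1.339): cos²i = 0.09912 → i = 71.650°, r = 45.141°, D_min = 232.451°, rainbow angle = 52.451°.
At 704 nm (n = 1.330): cos²i = 0.09611 → i = 71.940°, r = 45.630°, D_min = 230.101°, rainbow angle = 50.101°.
Angular width = |52.451° − 50.101°| = 2.350°.

2.35°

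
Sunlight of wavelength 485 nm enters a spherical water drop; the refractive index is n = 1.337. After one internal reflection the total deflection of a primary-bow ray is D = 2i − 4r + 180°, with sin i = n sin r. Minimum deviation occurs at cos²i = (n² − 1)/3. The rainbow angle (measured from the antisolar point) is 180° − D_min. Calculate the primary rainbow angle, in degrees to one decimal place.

cos²i = (1.78757 − 1)/3 = 0.26252; i = arccos(0.51237) = 59.178°.
sin r = sin 59.178°/1.337 = 0.64231; r = 39.964°.
D_min = 2·59.178° − 4·39.964° + 180° = 138.500°.
Rainbow angle = 180° − D_min = 41.500°.

41.5°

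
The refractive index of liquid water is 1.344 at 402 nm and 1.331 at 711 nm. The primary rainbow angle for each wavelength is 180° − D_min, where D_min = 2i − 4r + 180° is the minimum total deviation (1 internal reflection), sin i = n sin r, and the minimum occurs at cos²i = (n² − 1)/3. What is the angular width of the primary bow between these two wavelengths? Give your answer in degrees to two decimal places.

1.86°

At 402 nm (n = 1.344): cos²i = 0.26878 → i = 58.772°, r = 39.512°, D_min = 139.495°, rainbow angle = 40.505°.
At 711 nm (n = 1.331): cos²i = 0.25719 → i = 59.527°, r = 40.356°, D_min = 137.630°, rainbow angle = 42.370°.
Angular width = |40.505° − 42.370°| = 1.865°.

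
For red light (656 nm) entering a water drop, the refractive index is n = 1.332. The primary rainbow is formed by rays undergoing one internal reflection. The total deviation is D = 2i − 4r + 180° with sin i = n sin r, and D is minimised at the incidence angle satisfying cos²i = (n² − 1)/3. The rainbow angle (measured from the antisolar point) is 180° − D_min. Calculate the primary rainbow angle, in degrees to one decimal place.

cos²i = (1.77422 − 1)/3 = 0.25807; i = arccos(0.50801) = 59.469°.
sin r = sin 59.469°/1.332 = 0.64666; r = 40.290°.
D_min = 2·59.469° − 4·40.290° + 180° = 137.776°.
Rainbow angle = 180° − D_min = 42.224°.

42.2°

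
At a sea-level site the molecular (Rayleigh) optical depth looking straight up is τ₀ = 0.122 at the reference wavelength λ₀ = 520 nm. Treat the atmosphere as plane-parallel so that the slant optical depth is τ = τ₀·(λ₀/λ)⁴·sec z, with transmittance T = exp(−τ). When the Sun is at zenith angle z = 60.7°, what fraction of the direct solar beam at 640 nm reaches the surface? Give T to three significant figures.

sec 60.7° = 2.0434.
τ = 0.122 × (520/640)⁴ × 2.0434 = 0.122 × 0.4358 × 2.0434 = 0.1086.
T = exp(−0.1086) = 0.8970.

0.897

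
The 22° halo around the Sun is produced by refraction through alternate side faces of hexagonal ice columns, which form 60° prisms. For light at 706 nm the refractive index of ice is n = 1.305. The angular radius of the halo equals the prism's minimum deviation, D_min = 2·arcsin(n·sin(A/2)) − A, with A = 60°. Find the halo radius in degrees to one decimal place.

n·sin(A/2) = 1.305 × sin 30° = 1.305 × 0.5000 = 0.6525.
D_min = 2·arcsin(0.6525) − 60° = 2 × 40.730° − 60° = 21.461°.

21.5°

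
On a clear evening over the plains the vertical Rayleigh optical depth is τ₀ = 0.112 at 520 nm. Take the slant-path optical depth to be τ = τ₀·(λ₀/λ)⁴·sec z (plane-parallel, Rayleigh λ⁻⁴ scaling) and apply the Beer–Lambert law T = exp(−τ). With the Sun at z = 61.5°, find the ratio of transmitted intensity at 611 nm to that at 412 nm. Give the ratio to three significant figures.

1.60

Airmass: sec 61.5° = 2.0957.
τ(611 nm) = 0.112 × (520/611)⁴ × 2.0957 = 0.112 × 0.5246 × 2.0957 = 0.1231.
τ(412 nm) = 0.112 × (520/412)⁴ × 2.0957 = 0.112 × 2.5376 × 2.0957 = 0.5956.
T(611)/T(412) = exp(τ_B − τ_A) = exp(0.4725) = 1.6040.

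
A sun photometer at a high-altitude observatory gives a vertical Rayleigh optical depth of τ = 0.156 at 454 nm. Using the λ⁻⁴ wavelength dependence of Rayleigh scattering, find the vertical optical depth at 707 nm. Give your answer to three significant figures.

τ(707 nm) = τ(454 nm) × (454/707)⁴ = 0.156 × (0.6421)⁴ = 0.156 × 0.1700 = 0.0265.

0.0265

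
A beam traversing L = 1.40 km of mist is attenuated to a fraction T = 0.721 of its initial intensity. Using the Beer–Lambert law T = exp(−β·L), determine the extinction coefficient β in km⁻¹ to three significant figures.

Beer–Lambert: T = exp(−βL) ⇒ β = −ln(T)/L = −ln(0.721)/1.40 = 0.3271/1.40 = 0.2337 km⁻¹.

0.234 km⁻¹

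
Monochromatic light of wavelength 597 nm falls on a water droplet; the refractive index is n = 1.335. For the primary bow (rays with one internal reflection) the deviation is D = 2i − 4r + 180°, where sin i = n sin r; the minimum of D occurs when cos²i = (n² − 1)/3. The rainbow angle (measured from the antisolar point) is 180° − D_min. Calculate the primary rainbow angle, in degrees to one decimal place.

41.8°

cos²i = (1.78222 − 1)/3 = 0.26074; i = arccos(0.51063) = 59.294°.
sin r = sin 59.294°/1.335 = 0.64405; r = 40.094°.
D_min = 2·59.294° − 4·40.094° + 180° = 138.212°.
Rainbow angle = 180° − D_min = 41.788°.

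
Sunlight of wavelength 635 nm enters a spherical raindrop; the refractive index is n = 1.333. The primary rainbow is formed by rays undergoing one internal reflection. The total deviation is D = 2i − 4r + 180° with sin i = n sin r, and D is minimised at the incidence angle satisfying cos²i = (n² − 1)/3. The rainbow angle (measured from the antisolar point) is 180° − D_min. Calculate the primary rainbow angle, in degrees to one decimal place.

42.1°

cos²i = (1.77689 − 1)/3 = 0.25896; i = arccos(0.50888) = 59.410°.
sin r = sin 59.410°/1.333 = 0.64579; r = 40.225°.
D_min = 2·59.410° − 4·40.225° + 180° = 137.922°.
Rainbow angle = 180° − D_min = 42.078°.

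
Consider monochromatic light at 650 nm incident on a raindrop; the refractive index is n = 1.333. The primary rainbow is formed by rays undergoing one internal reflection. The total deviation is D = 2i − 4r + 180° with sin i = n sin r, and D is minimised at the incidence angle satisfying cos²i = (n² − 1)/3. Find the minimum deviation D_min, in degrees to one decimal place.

cos²i = (1.77689 − 1)/3 = 0.25896; i = arccos(0.50888) = 59.410°.
sin r = sin 59.410°/1.333 = 0.64579; r = 40.225°.
D_min = 2·59.410° − 4·40.225° + 180° = 137.922°.

137.9°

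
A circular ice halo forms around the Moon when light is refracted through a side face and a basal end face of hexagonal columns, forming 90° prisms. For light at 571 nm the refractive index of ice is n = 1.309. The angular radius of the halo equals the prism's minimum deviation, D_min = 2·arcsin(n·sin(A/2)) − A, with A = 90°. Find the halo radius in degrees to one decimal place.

n·sin(A/2) = 1.309 × sin 45° = 1.309 × 0.7071 = 0.9256.
D_min = 2·arcsin(0.9256) − 90° = 2 × 67.759° − 90° = 45.519°.

45.5°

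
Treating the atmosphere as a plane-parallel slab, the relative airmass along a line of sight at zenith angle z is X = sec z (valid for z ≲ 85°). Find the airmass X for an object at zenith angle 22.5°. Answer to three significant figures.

X = sec z = 1/cos 22.5° = 1/0.9239 = 1.0824.

1.08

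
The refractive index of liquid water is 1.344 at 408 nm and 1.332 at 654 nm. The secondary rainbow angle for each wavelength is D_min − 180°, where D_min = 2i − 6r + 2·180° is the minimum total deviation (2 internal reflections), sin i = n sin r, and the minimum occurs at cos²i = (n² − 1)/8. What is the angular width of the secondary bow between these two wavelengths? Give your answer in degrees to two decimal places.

3.10°

At 408 nm (n = 1.344): cos²i = 0.10079 → i = 71.490°, r = 44.874°, D_min = 233.733°, rainbow angle = 53.733°.
At 654 nm (n = 1.332): cos²i = 0.09678 → i = 71.875°, r = 45.520°, D_min = 230.628°, rainbow angle = 50.628°.
Angular width = |53.733° − 50.628°| = 3.104°.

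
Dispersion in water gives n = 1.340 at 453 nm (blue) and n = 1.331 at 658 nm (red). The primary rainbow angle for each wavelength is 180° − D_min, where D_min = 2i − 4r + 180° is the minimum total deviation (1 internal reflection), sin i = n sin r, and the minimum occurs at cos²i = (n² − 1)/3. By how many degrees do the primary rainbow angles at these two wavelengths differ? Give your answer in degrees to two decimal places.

1.30°

At 453 nm (n = 1.340): cos²i = 0.26520 → i = 59.004°, r = 39.770°, D_min = 138.929°, rainbow angle = 41.071°.
At 658 nm (n = 1.331): cos²i = 0.25719 → i = 59.527°, r = 40.356°, D_min = 137.630°, rainbow angle = 42.370°.
Angular width = |41.071° − 42.370°| = 1.299°.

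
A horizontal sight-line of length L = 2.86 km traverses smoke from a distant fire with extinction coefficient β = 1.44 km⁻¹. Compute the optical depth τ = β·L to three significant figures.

4.12

τ = β·L = 1.44 × 2.86 = 4.1184.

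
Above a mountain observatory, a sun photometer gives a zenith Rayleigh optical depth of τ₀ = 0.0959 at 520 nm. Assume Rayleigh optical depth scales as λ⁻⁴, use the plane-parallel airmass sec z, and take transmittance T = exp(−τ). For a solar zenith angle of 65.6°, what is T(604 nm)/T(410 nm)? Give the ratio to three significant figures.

Airmass: sec 65.6° = 2.4207.
τ(604 nm) = 0.0959 × (520/604)⁴ × 2.4207 = 0.0959 × 0.5494 × 2.4207 = 0.1275.
τ(410 nm) = 0.0959 × (520/410)⁴ × 2.4207 = 0.0959 × 2.5875 × 2.4207 = 0.6007.
T(604)/T(410) = exp(τ_B − τ_A) = exp(0.4731) = 1.6050.

1.61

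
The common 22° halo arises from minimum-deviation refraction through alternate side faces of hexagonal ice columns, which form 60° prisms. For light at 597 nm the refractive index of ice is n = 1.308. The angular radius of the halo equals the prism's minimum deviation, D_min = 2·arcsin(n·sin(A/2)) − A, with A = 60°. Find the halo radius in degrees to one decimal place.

n·sin(A/2) = 1.308 × sin 30° = 1.308 × 0.5000 = 0.6540.
D_min = 2·arcsin(0.6540) − 60° = 2 × 40.844° − 60° = 21.688°.

21.7°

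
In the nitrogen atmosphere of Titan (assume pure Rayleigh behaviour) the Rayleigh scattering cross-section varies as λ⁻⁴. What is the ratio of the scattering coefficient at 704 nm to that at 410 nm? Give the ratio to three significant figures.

0.115

Rayleigh scattering ∝ λ⁻⁴, so the ratio of coefficients is the inverse fourth power of the wavelength ratio.
σ(704)/σ(410) = (410/704)⁴ = (0.5824)⁴ = 0.115.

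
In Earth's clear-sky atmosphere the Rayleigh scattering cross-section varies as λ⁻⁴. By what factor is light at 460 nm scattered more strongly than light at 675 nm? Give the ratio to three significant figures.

Rayleigh scattering ∝ λ⁻⁴, so the ratio of coefficients is the inverse fourth power of the wavelength ratio.
σ(460)/σ(675) = (675/460)⁴ = (1.4674)⁴ = 4.636.

4.64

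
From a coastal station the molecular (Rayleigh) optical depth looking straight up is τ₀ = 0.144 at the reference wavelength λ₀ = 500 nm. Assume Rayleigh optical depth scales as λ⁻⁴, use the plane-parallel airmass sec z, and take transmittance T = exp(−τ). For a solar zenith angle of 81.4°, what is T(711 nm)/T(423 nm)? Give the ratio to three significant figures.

5.18

Airmass: sec 81.4° = 6.6874.
τ(711 nm) = 0.144 × (500/711)⁴ × 6.6874 = 0.144 × 0.2446 × 6.6874 = 0.2355.
τ(423 nm) = 0.144 × (500/423)⁴ × 6.6874 = 0.144 × 1.9522 × 6.6874 = 1.8799.
T(711)/T(423) = exp(τ_B − τ_A) = exp(1.6444) = 5.1779.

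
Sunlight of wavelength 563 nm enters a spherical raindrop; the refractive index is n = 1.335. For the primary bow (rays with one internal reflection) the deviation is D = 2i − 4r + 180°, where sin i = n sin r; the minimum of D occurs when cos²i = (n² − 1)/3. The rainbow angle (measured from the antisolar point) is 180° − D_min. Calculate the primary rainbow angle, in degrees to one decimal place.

cos²i = (1.78222 − 1)/3 = 0.26074; i = arccos(0.51063) = 59.294°.
sin r = sin 59.294°/1.335 = 0.64405; r = 40.094°.
D_min = 2·59.294° − 4·40.094° + 180° = 138.212°.
Rainbow angle = 180° − D_min = 41.788°.

41.8°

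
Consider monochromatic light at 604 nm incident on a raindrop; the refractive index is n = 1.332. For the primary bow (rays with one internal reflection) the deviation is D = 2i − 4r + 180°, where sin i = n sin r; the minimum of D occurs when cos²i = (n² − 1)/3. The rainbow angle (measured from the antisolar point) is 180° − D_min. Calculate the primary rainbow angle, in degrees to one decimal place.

42.2°

cos²i = (1.77422 − 1)/3 = 0.25807; i = arccos(0.50801) = 59.469°.
sin r = sin 59.469°/1.332 = 0.64666; r = 40.290°.
D_min = 2·59.469° − 4·40.290° + 180° = 137.776°.
Rainbow angle = 180° − D_min = 42.224°.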